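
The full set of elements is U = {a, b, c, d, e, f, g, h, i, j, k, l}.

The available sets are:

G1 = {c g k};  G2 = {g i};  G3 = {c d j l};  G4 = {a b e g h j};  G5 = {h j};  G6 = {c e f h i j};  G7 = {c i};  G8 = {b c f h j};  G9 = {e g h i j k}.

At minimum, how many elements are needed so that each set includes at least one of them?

3

The 3 elements {g, i, j} hit every set.
No choice of 2 elements meets every set, so 3 is the minimum.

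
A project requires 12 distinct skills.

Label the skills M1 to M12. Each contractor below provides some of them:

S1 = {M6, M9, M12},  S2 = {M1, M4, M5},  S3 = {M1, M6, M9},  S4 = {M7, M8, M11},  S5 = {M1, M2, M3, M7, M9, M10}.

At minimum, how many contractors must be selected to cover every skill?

4

S1 and S2 and S4 and S5 together: S1 ∪ S2 ∪ S4 ∪ S5 = {M1, M2, M3, M4, M5, M6, M7, M8, M9, M10, M11, M12} — every skill is covered.
Only S5 contains M2, so S5 is forced; the remaining 6 skills need at least 3 more contractors (each remaining contractor adds at most 2) — so at least 4 contractors are needed, and 4 is optimal.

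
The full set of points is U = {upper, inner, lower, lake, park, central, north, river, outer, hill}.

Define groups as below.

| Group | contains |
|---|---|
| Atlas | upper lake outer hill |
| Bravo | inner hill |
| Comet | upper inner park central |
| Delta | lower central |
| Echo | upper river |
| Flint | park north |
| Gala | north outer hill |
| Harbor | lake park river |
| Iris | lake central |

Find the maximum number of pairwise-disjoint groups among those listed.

Bravo, Delta, Echo, Flint are pairwise disjoint (Bravo={inner,hill}; Delta={lower,central}; Echo={upper,river}; Flint={park,north}).
Every remaining group overlaps one of these, and no 5 of the listed groups are pairwise disjoint, so 4 is the maximum.

4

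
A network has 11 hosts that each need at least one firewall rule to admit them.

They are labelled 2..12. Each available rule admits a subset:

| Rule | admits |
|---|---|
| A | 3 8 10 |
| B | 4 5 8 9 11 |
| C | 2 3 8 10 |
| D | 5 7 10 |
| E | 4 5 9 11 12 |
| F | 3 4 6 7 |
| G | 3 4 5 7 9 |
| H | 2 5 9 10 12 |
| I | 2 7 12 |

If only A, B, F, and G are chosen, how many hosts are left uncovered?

2

Union of A, B, F, G = {3, 4, 5, 6, 7, 8, 9, 10, 11}.
Not covered: 2, 12 — 2 hosts.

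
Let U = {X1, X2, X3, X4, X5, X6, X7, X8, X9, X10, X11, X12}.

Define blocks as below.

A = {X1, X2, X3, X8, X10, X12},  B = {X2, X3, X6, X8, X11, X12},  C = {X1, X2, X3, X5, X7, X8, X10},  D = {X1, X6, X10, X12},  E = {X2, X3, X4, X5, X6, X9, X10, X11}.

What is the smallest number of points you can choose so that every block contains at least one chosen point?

2

H = {X2, X6} meets every block (each contains at least one member of H), and |H| = 2.
No single point lies in every block, so at least 2 are needed and 2 is optimal.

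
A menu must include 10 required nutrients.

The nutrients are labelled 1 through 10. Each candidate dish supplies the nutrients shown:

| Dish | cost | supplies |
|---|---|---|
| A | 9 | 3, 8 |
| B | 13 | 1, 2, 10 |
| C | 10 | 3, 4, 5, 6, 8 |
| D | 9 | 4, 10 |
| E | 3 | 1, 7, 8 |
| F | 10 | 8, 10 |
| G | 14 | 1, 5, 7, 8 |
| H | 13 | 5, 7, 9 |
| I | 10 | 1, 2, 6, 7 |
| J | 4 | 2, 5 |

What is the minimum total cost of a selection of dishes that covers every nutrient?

36

B, C, H together cover every nutrient (B ∪ C ∪ H = {1, 2, 3, 4, 5, 6, 7, 8, 9, 10}); total cost 13 + 10 + 13 = 36.
The greedy pick E, J, C, D, H costs 39; no covering selection beats 36.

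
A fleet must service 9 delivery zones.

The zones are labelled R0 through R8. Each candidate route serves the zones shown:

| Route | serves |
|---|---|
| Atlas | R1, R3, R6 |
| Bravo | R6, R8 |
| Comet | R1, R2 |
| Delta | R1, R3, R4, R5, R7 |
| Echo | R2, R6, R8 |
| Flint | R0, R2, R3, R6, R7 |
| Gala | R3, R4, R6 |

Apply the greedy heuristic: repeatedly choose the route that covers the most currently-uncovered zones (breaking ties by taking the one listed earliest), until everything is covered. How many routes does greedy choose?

3

Greedy: pick Delta (covers 5 new) → pick Echo (covers 3 new) → pick Flint (covers 1 new). Total picks: 3.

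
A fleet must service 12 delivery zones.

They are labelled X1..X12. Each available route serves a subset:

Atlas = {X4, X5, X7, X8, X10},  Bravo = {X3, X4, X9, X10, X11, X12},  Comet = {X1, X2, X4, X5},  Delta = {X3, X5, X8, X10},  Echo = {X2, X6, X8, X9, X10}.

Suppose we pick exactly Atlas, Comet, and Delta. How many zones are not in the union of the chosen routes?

Union of Atlas, Comet, Delta = {X1, X2, X3, X4, X5, X7, X8, X10}.
Not covered: X6, X9, X11, X12 — 4 zones.

4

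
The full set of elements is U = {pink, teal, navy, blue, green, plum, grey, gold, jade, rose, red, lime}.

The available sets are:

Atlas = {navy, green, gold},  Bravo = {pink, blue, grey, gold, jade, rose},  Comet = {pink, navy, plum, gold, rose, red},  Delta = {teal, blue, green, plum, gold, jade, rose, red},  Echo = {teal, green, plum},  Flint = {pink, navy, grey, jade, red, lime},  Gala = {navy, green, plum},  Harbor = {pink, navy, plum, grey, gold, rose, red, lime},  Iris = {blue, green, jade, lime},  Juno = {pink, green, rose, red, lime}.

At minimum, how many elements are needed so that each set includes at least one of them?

2

H = {pink, green} meets every set (each contains at least one member of H), and |H| = 2.
The sets Echo, Flint are pairwise disjoint, so any hitting set needs a separate element for each — at least 2. Hence 2 is optimal.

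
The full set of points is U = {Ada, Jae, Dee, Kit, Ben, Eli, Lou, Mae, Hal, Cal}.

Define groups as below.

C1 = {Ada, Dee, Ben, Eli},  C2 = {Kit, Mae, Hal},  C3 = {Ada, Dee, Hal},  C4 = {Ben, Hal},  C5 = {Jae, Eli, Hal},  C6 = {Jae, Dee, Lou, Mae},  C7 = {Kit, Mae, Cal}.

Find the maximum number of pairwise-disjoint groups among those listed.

2

C1, C2 are pairwise disjoint (C1={Ada,Dee,Ben,Eli}; C2={Kit,Mae,Hal}).
Every remaining group overlaps one of these, and no 3 of the listed groups are pairwise disjoint, so 2 is the maximum.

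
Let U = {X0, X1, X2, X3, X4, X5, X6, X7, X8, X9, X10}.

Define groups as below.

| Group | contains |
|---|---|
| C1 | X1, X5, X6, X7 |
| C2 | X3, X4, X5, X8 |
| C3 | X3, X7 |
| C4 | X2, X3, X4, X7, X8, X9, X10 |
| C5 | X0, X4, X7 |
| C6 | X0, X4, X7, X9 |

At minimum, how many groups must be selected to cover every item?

3

C1 and C4 and C6 together: C1 ∪ C4 ∪ C6 = {X0, X1, X2, X3, X4, X5, X6, X7, X8, X9, X10} — every item is covered.
Only C1 contains X1, so C1 is forced; the remaining 7 items need at least 2 more groups (each remaining group adds at most 6) — so at least 3 groups are needed, and 3 is optimal.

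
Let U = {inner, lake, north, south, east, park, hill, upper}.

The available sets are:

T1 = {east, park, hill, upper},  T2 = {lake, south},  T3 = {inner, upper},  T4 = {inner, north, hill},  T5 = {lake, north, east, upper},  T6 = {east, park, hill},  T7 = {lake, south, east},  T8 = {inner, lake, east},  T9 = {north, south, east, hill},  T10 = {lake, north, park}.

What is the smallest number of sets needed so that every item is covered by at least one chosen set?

Take {T1, T2, T4}. Their union is {inner, lake, north, south, east, park, hill, upper}, which is all 8 items.
No 2 of the 10 sets cover everything (all 45 combinations miss at least one item), so 3 is optimal.

3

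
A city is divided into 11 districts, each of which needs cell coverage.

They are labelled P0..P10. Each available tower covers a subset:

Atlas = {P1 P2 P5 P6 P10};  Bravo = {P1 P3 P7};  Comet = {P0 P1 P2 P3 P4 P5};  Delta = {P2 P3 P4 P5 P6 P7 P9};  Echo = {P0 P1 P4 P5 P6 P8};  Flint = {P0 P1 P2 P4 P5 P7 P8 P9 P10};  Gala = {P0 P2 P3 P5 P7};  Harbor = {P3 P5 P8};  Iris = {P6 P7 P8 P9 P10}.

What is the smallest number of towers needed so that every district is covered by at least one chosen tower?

2

Take {Delta, Flint}. Their union is {P0, P1, P2, P3, P4, P5, P6, P7, P8, P9, P10}, which is all 11 districts.
No single tower has all 11 districts (the largest, Flint, has 9), so 2 is optimal.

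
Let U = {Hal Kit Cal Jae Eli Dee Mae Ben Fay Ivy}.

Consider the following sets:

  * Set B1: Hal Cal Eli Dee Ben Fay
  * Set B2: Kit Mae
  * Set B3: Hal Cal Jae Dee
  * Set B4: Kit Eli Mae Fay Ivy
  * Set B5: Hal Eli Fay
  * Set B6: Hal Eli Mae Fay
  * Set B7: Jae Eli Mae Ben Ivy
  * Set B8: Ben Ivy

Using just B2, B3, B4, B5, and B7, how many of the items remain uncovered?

Union of B2, B3, B4, B5, B7 = {Hal, Kit, Cal, Jae, Eli, Dee, Mae, Ben, Fay, Ivy} — that's every item, so 0 are uncovered.

0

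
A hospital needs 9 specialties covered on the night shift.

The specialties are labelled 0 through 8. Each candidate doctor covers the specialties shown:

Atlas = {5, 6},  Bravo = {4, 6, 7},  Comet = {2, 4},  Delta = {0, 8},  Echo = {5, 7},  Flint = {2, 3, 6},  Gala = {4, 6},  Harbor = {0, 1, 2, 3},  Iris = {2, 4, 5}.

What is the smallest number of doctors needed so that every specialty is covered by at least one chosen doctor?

Take {Bravo, Delta, Echo, Harbor}. Their union is {0, 1, 2, 3, 4, 5, 6, 7, 8}, which is all 9 specialties.
Only Delta contains 8, so Delta is forced; the remaining 7 specialties need at least 3 more doctors (each remaining doctor adds at most 3) — so at least 4 doctors are needed, and 4 is optimal.

4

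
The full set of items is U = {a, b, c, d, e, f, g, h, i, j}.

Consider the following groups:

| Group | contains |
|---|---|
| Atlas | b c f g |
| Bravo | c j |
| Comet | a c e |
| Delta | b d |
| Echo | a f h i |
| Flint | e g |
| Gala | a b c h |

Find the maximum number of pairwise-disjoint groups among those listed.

Bravo, Delta, Echo, Flint are pairwise disjoint (Bravo={c,j}; Delta={b,d}; Echo={a,f,h,i}; Flint={e,g}).
Every remaining group overlaps one of these, and no 5 of the listed groups are pairwise disjoint, so 4 is the maximum.

4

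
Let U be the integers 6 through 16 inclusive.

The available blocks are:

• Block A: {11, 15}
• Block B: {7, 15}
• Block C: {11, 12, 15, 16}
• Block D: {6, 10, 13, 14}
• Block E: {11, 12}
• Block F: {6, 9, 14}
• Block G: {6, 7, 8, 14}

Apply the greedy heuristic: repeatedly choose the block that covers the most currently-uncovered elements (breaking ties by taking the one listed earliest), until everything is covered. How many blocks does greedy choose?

4

Greedy: pick C (covers 4 new) → pick D (covers 4 new) → pick G (covers 2 new) → pick F (covers 1 new). Total picks: 4.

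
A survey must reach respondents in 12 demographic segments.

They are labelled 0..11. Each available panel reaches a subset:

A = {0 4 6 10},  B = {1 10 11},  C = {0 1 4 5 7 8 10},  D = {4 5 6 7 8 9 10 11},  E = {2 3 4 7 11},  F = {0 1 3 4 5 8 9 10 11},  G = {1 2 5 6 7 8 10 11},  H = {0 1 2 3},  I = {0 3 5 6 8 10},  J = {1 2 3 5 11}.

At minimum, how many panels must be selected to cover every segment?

2

Take {F, G}. Their union is {0, 1, 2, 3, 4, 5, 6, 7, 8, 9, 10, 11}, which is all 12 segments.
No single panel has all 12 segments (the largest, F, has 9), so 2 is optimal.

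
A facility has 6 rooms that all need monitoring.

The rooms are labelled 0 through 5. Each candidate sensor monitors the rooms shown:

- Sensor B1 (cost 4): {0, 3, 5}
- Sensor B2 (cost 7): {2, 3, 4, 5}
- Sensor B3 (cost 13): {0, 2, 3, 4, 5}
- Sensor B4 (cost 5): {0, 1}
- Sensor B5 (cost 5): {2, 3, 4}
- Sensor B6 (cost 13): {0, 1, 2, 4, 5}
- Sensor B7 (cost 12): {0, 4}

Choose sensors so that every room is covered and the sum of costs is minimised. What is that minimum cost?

12

B2, B4 together cover every room (B2 ∪ B4 = {0, 1, 2, 3, 4, 5}); total cost 7 + 5 = 12.
The greedy pick B1, B5, B4 costs 14; no covering selection beats 12.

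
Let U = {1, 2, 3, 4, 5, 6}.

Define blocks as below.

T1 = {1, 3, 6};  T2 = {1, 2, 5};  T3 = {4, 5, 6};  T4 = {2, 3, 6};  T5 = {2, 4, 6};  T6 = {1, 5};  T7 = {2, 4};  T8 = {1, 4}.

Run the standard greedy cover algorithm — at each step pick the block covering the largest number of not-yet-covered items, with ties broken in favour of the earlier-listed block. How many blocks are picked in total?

3

Greedy: pick T1 (covers 3 new) → pick T2 (covers 2 new) → pick T3 (covers 1 new). Total picks: 3.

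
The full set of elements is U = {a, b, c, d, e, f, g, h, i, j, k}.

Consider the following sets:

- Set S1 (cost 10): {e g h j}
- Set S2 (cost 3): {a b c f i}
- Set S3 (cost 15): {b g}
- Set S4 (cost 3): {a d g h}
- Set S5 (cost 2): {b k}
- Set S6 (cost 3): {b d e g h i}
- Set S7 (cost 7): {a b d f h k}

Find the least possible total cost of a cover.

18

S1, S2, S4, S5 together cover every element (S1 ∪ S2 ∪ S4 ∪ S5 = {a, b, c, d, e, f, g, h, i, j, k}); total cost 10 + 3 + 3 + 2 = 18.
No covering selection has total cost below 18.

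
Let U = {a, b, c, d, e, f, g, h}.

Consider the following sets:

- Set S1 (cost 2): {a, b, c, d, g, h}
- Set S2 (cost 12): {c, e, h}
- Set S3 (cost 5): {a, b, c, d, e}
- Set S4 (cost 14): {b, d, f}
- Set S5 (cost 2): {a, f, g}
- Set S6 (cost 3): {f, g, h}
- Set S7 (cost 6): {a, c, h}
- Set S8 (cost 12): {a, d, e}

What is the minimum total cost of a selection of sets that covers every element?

8

S3, S6 together cover every element (S3 ∪ S6 = {a, b, c, d, e, f, g, h}); total cost 5 + 3 = 8.
The greedy pick S1, S5, S3 costs 9; no covering selection beats 8.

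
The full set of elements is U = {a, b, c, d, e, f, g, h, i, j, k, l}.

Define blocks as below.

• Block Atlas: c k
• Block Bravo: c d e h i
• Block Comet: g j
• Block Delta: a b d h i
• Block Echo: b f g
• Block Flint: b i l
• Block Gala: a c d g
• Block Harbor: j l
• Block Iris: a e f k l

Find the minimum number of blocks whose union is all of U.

Atlas, Comet, Delta, and Iris cover everything between them: the union {a, b, c, d, e, f, g, h, i, j, k, l} is all of U.
No 3 of the 9 blocks cover everything (all 84 combinations miss at least one element), so 4 is optimal.

4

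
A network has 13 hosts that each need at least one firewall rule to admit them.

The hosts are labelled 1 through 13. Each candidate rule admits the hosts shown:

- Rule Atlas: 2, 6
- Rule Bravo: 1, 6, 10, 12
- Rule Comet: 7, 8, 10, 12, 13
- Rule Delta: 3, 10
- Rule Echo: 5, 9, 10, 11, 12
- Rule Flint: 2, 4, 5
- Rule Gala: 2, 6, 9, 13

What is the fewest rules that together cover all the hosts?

Bravo and Comet and Delta and Echo and Flint together: Bravo ∪ Comet ∪ Delta ∪ Echo ∪ Flint = {1, 2, 3, 4, 5, 6, 7, 8, 9, 10, 11, 12, 13} — every host is covered.
No 4 of the 7 rules cover everything (all 35 combinations miss at least one host), so 5 is optimal.

5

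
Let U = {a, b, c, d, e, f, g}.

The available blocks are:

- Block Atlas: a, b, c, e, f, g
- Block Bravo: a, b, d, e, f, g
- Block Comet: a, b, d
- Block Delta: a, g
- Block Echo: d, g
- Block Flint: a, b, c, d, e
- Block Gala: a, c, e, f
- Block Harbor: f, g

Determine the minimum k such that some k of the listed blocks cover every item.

Atlas and Flint cover everything between them: the union {a, b, c, d, e, f, g} is all of U.
No single block has all 7 items (the largest, Atlas, has 6), so 2 is optimal.

2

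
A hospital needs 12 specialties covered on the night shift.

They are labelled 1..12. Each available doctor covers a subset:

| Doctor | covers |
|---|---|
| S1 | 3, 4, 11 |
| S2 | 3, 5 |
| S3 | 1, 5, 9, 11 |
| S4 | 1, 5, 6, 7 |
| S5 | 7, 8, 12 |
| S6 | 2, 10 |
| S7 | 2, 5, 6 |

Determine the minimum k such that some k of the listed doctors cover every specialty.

5

Take {S1, S3, S4, S5, S6}. Their union is {1, 2, 3, 4, 5, 6, 7, 8, 9, 10, 11, 12}, which is all 12 specialties.
No 4 of the 7 doctors cover everything (all 35 combinations miss at least one specialty), so 5 is optimal.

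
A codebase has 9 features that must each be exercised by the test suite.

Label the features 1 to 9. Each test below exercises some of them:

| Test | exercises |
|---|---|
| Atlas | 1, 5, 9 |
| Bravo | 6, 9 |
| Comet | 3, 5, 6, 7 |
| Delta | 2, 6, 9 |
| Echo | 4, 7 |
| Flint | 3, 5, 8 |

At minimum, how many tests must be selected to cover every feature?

Atlas and Delta and Echo and Flint together: Atlas ∪ Delta ∪ Echo ∪ Flint = {1, 2, 3, 4, 5, 6, 7, 8, 9} — every feature is covered.
Only Echo contains 4, so Echo is forced; the remaining 7 features need at least 3 more tests (each remaining test adds at most 3) — so at least 4 tests are needed, and 4 is optimal.

4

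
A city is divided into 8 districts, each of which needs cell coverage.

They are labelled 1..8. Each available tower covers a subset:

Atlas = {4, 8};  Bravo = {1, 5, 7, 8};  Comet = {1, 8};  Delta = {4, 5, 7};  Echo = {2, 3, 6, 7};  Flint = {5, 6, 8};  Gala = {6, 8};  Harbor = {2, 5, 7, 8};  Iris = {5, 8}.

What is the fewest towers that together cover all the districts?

Take {Bravo, Delta, Echo}. Their union is {1, 2, 3, 4, 5, 6, 7, 8}, which is all 8 districts.
Only Echo contains 3, so Echo is forced; the remaining 4 districts need at least 2 more towers (each remaining tower adds at most 3) — so at least 3 towers are needed, and 3 is optimal.

3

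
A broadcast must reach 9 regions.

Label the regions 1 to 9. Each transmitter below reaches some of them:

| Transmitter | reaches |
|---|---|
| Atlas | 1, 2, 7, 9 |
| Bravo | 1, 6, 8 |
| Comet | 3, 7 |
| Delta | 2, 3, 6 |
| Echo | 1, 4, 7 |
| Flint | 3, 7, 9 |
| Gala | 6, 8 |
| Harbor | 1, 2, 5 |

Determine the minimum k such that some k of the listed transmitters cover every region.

Bravo and Echo and Flint and Harbor together: Bravo ∪ Echo ∪ Flint ∪ Harbor = {1, 2, 3, 4, 5, 6, 7, 8, 9} — every region is covered.
No 3 of the 8 transmitters cover everything (all 56 combinations miss at least one region), so 4 is optimal.

4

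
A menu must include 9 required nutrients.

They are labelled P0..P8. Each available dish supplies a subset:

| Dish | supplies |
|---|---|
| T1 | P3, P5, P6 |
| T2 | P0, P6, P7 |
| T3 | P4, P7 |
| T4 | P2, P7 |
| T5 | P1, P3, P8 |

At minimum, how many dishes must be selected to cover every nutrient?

5

T1 and T2 and T3 and T4 and T5 together: T1 ∪ T2 ∪ T3 ∪ T4 ∪ T5 = {P0, P1, P2, P3, P4, P5, P6, P7, P8} — every nutrient is covered.
No 4 of the 5 dishes cover everything (all 5 combinations miss at least one nutrient), so 5 is optimal.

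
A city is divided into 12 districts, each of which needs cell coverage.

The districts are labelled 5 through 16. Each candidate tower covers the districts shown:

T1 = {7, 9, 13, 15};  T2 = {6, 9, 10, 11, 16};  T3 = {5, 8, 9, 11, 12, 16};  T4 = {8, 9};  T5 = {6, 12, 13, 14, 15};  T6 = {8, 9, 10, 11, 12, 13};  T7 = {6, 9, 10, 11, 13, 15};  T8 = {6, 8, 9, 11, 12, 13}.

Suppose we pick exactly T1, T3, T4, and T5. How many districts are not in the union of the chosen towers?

Union of T1, T3, T4, T5 = {5, 6, 7, 8, 9, 11, 12, 13, 14, 15, 16}.
Not covered: 10 — 1 district.

1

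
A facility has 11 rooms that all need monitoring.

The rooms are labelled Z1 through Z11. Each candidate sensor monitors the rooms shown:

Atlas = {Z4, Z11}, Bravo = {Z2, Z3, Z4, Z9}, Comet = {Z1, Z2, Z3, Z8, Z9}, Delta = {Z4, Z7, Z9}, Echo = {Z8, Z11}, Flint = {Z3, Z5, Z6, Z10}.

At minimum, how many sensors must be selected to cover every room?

Take {Comet, Delta, Echo, Flint}. Their union is {Z1, Z2, Z3, Z4, Z5, Z6, Z7, Z8, Z9, Z10, Z11}, which is all 11 rooms.
No 3 of the 6 sensors cover everything (all 20 combinations miss at least one room), so 4 is optimal.

4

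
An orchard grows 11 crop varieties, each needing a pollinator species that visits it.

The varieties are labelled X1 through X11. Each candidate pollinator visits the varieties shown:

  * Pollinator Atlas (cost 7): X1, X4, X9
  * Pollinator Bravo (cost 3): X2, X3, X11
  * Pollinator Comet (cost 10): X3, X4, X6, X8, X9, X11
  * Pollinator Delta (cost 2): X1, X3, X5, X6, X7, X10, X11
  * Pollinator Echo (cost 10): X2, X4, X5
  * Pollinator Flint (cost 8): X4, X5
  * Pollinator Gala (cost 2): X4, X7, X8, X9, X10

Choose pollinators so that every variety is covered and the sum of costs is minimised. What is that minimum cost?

7

Bravo, Delta, Gala together cover every variety (Bravo ∪ Delta ∪ Gala = {X1, X2, X3, X4, X5, X6, X7, X8, X9, X10, X11}); total cost 3 + 2 + 2 = 7.
No covering selection has total cost below 7.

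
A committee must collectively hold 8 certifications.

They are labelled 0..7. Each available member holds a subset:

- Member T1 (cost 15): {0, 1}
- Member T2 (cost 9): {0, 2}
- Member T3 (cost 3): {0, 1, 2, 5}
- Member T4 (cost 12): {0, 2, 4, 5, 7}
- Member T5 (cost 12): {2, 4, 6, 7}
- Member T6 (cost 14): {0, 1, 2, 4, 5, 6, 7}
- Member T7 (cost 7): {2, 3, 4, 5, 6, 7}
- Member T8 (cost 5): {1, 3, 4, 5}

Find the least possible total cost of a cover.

T3, T7 together cover every certification (T3 ∪ T7 = {0, 1, 2, 3, 4, 5, 6, 7}); total cost 3 + 7 = 10.
No covering selection has total cost below 10.

10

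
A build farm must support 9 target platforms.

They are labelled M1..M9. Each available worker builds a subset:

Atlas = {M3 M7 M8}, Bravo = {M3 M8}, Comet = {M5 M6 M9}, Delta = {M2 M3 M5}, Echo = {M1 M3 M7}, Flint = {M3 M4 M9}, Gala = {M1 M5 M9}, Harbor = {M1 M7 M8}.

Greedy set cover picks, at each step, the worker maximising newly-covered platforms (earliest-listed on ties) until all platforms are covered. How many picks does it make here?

5

Greedy: pick Atlas (covers 3 new) → pick Comet (covers 3 new) → pick Delta (covers 1 new) → pick Echo (covers 1 new) → pick Flint (covers 1 new). Total picks: 5.
(The true minimum cover uses only 4 workers, so greedy is not optimal here.)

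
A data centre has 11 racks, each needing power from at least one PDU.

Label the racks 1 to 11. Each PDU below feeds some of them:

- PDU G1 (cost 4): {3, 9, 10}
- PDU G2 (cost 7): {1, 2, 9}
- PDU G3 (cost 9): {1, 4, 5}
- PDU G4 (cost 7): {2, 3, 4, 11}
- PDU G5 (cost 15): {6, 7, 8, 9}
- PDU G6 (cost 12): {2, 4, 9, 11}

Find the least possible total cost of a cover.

35

G1, G3, G4, G5 together cover every rack (G1 ∪ G3 ∪ G4 ∪ G5 = {1, 2, 3, 4, 5, 6, 7, 8, 9, 10, 11}); total cost 4 + 9 + 7 + 15 = 35.
No covering selection has total cost below 35.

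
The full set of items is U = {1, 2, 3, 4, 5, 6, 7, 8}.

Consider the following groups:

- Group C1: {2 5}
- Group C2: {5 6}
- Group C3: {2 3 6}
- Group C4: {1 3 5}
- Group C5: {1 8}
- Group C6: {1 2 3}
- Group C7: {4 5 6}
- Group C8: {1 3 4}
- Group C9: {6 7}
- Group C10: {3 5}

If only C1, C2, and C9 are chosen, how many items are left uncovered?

4

Union of C1, C2, C9 = {2, 5, 6, 7}.
Not covered: 1, 3, 4, 8 — 4 items.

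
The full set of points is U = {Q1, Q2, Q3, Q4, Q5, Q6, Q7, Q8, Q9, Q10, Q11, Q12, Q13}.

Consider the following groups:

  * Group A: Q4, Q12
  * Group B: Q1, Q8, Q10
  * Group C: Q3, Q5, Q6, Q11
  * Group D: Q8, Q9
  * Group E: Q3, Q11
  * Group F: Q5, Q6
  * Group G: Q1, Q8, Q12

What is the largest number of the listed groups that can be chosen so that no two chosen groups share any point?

4

A, B, E, F are pairwise disjoint (A={Q4,Q12}; B={Q1,Q8,Q10}; E={Q3,Q11}; F={Q5,Q6}).
Every remaining group overlaps one of these, and no 5 of the listed groups are pairwise disjoint, so 4 is the maximum.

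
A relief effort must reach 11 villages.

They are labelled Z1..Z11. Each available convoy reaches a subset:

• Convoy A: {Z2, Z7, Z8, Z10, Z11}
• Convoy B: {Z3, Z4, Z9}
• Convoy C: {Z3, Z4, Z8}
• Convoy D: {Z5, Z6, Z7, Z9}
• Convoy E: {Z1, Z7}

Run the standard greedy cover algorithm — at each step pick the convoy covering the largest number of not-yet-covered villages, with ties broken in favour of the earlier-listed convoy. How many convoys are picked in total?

Greedy: pick A (covers 5 new) → pick B (covers 3 new) → pick D (covers 2 new) → pick E (covers 1 new). Total picks: 4.

4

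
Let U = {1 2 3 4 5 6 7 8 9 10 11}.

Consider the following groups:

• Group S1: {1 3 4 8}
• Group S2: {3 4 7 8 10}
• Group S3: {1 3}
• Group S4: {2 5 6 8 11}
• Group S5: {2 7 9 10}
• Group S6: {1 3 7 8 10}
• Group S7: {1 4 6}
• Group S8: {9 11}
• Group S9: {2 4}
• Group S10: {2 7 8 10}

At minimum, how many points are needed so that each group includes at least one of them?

Take H = {1, 2, 8, 11}. Each listed group contains at least one of these, so H is a hitting set of size 4.
No choice of 3 points meets every group, so 4 is the minimum.

4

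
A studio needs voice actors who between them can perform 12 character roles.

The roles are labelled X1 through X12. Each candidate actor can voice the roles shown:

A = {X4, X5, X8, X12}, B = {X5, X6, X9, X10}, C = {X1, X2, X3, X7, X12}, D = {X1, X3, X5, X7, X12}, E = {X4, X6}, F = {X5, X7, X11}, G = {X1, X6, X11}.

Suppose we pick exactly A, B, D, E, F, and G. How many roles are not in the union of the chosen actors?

Union of A, B, D, E, F, G = {X1, X3, X4, X5, X6, X7, X8, X9, X10, X11, X12}.
Not covered: X2 — 1 role.

1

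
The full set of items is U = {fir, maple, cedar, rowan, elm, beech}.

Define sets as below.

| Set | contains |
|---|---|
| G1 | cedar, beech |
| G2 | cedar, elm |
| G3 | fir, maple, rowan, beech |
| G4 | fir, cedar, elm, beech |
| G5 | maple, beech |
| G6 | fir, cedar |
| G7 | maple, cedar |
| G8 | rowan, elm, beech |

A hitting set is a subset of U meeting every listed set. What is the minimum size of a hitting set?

2

Take H = {cedar, beech}. Each listed set contains at least one of these, so H is a hitting set of size 2.
The sets G5, G6 are pairwise disjoint, so any hitting set needs a separate item for each — at least 2. Hence 2 is optimal.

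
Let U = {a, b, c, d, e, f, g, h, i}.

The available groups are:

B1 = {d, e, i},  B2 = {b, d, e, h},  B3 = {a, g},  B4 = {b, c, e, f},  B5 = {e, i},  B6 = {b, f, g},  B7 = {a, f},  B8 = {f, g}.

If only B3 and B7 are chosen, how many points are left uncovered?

Union of B3, B7 = {a, f, g}.
Not covered: b, c, d, e, h, i — 6 points.

6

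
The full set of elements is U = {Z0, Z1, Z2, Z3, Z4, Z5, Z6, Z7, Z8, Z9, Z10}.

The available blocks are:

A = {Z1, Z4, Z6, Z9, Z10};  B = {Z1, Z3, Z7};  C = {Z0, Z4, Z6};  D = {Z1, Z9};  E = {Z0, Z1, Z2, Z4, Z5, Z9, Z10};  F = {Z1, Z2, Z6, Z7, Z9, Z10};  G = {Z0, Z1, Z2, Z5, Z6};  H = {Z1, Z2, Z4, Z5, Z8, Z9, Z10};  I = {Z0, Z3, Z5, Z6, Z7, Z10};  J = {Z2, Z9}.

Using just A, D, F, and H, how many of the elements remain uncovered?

Union of A, D, F, H = {Z1, Z2, Z4, Z5, Z6, Z7, Z8, Z9, Z10}.
Not covered: Z0, Z3 — 2 elements.

2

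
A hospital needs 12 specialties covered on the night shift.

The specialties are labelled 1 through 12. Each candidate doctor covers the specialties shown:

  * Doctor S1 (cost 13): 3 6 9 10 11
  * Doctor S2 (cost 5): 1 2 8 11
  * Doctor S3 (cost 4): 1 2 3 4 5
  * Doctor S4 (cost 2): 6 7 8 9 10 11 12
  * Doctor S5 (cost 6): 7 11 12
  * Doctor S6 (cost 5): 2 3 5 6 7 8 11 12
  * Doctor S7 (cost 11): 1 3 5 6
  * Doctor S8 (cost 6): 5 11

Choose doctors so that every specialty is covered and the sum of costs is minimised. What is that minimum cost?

S3, S4 together cover every specialty (S3 ∪ S4 = {1, 2, 3, 4, 5, 6, 7, 8, 9, 10, 11, 12}); total cost 4 + 2 = 6.
No covering selection has total cost below 6.

6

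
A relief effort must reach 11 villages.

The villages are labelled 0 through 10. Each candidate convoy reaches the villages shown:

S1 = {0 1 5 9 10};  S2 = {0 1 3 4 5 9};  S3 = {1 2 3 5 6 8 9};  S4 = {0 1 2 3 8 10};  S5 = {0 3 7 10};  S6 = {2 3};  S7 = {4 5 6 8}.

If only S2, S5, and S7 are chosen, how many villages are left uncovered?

1

Union of S2, S5, S7 = {0, 1, 3, 4, 5, 6, 7, 8, 9, 10}.
Not covered: 2 — 1 village.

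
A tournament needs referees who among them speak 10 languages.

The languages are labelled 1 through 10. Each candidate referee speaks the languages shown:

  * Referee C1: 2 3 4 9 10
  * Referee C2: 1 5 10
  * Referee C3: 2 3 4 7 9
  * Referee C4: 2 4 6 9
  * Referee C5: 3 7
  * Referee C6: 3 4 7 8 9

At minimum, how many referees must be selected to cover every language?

3

Take {C2, C4, C6}. Their union is {1, 2, 3, 4, 5, 6, 7, 8, 9, 10}, which is all 10 languages.
Only C2 contains 1, so C2 is forced; the remaining 7 languages need at least 2 more referees (each remaining referee adds at most 5) — so at least 3 referees are needed, and 3 is optimal.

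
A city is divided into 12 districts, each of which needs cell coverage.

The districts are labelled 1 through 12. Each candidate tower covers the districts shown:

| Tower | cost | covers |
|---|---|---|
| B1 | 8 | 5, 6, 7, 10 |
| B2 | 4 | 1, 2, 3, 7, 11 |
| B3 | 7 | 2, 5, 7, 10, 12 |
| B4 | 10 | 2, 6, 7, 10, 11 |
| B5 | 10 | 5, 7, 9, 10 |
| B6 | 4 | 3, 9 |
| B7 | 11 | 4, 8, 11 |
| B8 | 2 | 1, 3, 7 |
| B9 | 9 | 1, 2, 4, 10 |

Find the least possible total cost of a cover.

B1, B3, B6, B7, B8 together cover every district (B1 ∪ B3 ∪ B6 ∪ B7 ∪ B8 = {1, 2, 3, 4, 5, 6, 7, 8, 9, 10, 11, 12}); total cost 8 + 7 + 4 + 11 + 2 = 32.
No covering selection has total cost below 32.

32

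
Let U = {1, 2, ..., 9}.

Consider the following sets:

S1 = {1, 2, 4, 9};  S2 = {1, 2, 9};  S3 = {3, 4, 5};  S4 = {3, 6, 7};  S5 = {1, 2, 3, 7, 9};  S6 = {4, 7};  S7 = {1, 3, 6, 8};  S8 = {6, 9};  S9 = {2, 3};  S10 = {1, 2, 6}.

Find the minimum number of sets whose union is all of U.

S3 and S5 and S7 together: S3 ∪ S5 ∪ S7 = {1, 2, 3, 4, 5, 6, 7, 8, 9} — every element is covered.
Only S3 contains 5, so S3 is forced; the remaining 6 elements need at least 2 more sets (each remaining set adds at most 4) — so at least 3 sets are needed, and 3 is optimal.

3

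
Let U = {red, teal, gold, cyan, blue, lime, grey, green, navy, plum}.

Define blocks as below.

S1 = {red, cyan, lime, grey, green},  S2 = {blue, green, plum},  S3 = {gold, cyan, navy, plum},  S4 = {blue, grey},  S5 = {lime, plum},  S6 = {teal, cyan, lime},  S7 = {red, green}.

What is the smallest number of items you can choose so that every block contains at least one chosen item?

H = {cyan, lime, grey, green} meets every block (each contains at least one member of H), and |H| = 4.
No choice of 3 items meets every block, so 4 is the minimum.

4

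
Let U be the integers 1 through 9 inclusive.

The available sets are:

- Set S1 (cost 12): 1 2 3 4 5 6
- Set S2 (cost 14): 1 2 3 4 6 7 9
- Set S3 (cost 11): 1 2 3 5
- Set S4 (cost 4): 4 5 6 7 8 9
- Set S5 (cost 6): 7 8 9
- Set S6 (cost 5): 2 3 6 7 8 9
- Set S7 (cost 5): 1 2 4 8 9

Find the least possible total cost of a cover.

14

S4, S6, S7 together cover every item (S4 ∪ S6 ∪ S7 = {1, 2, 3, 4, 5, 6, 7, 8, 9}); total cost 4 + 5 + 5 = 14.
No covering selection has total cost below 14.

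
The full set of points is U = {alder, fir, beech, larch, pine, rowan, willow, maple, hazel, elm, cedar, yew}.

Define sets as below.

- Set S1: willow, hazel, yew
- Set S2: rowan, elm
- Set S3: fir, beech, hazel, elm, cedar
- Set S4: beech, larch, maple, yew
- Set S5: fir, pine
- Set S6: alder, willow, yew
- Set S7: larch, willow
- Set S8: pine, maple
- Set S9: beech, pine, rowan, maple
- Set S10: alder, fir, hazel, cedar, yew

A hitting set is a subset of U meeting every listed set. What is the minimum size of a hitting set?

4

Take H = {larch, pine, elm, yew}. Each listed set contains at least one of these, so H is a hitting set of size 4.
The sets S2, S7, S8, S10 are pairwise disjoint, so any hitting set needs a separate point for each — at least 4. Hence 4 is optimal.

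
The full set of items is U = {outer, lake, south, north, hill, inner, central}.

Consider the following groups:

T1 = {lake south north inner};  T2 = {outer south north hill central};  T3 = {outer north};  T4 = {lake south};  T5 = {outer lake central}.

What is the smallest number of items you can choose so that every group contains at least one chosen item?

The 2 items {outer, south} hit every group.
The groups T3, T4 are pairwise disjoint, so any hitting set needs a separate item for each — at least 2. Hence 2 is optimal.

2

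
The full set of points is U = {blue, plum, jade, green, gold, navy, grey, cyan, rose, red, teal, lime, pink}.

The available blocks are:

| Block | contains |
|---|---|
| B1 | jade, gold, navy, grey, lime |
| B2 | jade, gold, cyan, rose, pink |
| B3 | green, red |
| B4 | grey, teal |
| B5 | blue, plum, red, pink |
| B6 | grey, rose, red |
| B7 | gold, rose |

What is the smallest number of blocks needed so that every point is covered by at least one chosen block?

5

B1 and B2 and B3 and B4 and B5 together: B1 ∪ B2 ∪ B3 ∪ B4 ∪ B5 = {blue, plum, jade, green, gold, navy, grey, cyan, rose, red, teal, lime, pink} — every point is covered.
No 4 of the 7 blocks cover everything (all 35 combinations miss at least one point), so 5 is optimal.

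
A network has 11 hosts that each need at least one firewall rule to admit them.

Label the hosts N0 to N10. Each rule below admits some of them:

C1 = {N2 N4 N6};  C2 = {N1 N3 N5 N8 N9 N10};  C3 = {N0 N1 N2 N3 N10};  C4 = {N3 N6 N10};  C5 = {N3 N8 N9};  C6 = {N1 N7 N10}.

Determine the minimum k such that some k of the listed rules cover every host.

C1 and C2 and C3 and C6 together: C1 ∪ C2 ∪ C3 ∪ C6 = {N0, N1, N2, N3, N4, N5, N6, N7, N8, N9, N10} — every host is covered.
No 3 of the 6 rules cover everything (all 20 combinations miss at least one host), so 4 is optimal.

4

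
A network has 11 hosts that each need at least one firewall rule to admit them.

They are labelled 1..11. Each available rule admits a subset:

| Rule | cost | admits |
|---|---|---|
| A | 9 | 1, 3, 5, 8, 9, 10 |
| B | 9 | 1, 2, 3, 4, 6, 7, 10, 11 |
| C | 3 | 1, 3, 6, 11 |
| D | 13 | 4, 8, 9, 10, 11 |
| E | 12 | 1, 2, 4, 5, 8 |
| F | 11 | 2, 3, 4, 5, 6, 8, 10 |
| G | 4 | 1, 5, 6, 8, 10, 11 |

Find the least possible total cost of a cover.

18

A, B together cover every host (A ∪ B = {1, 2, 3, 4, 5, 6, 7, 8, 9, 10, 11}); total cost 9 + 9 = 18.
The greedy pick G, B, A costs 22; no covering selection beats 18.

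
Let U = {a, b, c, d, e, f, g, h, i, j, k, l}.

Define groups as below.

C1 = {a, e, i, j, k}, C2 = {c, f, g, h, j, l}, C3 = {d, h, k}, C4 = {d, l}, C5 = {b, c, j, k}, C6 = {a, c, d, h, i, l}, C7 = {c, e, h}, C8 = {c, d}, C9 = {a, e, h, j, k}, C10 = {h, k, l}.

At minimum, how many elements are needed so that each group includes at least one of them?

3

The 3 elements {c, k, l} hit every group.
No choice of 2 elements meets every group, so 3 is the minimum.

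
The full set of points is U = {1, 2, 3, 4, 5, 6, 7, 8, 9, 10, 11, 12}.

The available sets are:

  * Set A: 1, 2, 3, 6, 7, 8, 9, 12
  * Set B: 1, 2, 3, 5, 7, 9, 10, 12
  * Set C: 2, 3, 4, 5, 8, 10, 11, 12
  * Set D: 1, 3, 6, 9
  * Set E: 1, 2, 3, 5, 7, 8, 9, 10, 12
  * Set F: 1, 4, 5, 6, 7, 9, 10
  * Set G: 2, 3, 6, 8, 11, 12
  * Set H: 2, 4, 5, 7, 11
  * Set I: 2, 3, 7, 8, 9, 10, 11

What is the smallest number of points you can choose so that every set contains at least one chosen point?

Take T = {2, 9}. Each listed set contains at least one of these, so T is a hitting set of size 2.
The sets D, H are pairwise disjoint, so any hitting set needs a separate point for each — at least 2. Hence 2 is optimal.

2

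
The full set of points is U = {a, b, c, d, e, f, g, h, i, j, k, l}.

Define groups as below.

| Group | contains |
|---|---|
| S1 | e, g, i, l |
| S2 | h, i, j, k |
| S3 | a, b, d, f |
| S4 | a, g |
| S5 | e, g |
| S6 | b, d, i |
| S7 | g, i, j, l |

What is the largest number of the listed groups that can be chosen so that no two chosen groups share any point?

3

S2, S3, S5 are pairwise disjoint (S2={h,i,j,k}; S3={a,b,d,f}; S5={e,g}).
Every remaining group overlaps one of these, and no 4 of the listed groups are pairwise disjoint, so 3 is the maximum.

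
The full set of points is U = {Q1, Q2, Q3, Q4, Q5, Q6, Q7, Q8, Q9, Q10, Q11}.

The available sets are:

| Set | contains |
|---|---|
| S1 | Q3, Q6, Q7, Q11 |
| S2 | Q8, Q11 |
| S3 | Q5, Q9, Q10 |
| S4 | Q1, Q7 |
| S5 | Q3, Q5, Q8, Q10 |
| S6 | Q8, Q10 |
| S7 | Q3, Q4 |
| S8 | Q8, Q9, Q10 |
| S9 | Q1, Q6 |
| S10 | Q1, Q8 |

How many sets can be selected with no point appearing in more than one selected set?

4

S2, S3, S4, S7 are pairwise disjoint (S2={Q8,Q11}; S3={Q5,Q9,Q10}; S4={Q1,Q7}; S7={Q3,Q4}).
Every remaining set overlaps one of these, and no 5 of the listed sets are pairwise disjoint, so 4 is the maximum.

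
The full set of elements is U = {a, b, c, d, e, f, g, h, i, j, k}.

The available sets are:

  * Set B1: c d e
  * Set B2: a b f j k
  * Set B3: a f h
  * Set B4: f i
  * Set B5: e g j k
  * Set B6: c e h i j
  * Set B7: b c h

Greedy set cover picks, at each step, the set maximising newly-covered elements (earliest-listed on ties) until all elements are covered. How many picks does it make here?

4

Greedy: pick B2 (covers 5 new) → pick B6 (covers 4 new) → pick B1 (covers 1 new) → pick B5 (covers 1 new). Total picks: 4.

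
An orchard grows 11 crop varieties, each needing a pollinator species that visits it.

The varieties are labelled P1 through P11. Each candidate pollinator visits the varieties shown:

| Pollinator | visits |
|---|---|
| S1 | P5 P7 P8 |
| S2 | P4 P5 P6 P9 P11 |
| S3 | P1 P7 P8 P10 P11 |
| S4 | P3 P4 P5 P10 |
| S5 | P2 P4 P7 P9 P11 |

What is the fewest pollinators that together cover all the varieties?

Take {S2, S3, S4, S5}. Their union is {P1, P2, P3, P4, P5, P6, P7, P8, P9, P10, P11}, which is all 11 varieties.
No 3 of the 5 pollinators cover everything (all 10 combinations miss at least one variety), so 4 is optimal.

4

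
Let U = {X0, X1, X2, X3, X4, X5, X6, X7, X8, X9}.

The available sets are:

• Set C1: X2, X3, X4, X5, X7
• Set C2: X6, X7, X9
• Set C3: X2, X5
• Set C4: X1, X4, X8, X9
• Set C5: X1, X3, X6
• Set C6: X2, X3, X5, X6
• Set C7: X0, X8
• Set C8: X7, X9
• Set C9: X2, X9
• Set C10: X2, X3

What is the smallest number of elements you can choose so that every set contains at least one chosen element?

4

H = {X0, X3, X5, X9} meets every set (each contains at least one member of H), and |H| = 4.
The sets C3, C5, C7, C8 are pairwise disjoint, so any hitting set needs a separate element for each — at least 4. Hence 4 is optimal.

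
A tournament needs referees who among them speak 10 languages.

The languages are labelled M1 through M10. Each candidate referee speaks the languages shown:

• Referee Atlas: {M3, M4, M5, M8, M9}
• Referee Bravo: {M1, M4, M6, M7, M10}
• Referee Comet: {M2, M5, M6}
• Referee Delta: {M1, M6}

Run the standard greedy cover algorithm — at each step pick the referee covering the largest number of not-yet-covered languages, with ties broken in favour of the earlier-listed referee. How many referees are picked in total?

3

Greedy: pick Atlas (covers 5 new) → pick Bravo (covers 4 new) → pick Comet (covers 1 new). Total picks: 3.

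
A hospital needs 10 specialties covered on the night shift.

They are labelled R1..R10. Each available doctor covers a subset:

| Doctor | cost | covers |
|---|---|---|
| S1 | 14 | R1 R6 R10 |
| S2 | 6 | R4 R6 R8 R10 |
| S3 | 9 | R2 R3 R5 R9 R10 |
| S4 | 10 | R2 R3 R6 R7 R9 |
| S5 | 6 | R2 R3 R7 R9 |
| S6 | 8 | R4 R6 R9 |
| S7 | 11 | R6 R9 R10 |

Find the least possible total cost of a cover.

S1, S2, S3, S5 together cover every specialty (S1 ∪ S2 ∪ S3 ∪ S5 = {R1, R2, R3, R4, R5, R6, R7, R8, R9, R10}); total cost 14 + 6 + 9 + 6 = 35.
No covering selection has total cost below 35.

35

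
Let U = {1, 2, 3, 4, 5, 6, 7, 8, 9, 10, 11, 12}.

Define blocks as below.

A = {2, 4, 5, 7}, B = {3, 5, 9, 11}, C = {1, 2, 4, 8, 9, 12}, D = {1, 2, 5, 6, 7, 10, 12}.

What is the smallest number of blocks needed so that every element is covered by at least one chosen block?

3

B, C, and D cover everything between them: the union {1, 2, 3, 4, 5, 6, 7, 8, 9, 10, 11, 12} is all of U.
Only B contains 3, so B is forced; the remaining 8 elements need at least 2 more blocks (each remaining block adds at most 6) — so at least 3 blocks are needed, and 3 is optimal.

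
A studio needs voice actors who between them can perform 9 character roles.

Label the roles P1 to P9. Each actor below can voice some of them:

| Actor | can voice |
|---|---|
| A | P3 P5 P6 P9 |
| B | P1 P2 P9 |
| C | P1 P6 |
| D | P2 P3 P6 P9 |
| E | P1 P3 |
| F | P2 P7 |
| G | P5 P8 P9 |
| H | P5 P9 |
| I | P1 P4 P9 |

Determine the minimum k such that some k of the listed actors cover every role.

Take {A, F, G, I}. Their union is {P1, P2, P3, P4, P5, P6, P7, P8, P9}, which is all 9 roles.
No 3 of the 9 actors cover everything (all 84 combinations miss at least one role), so 4 is optimal.

4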